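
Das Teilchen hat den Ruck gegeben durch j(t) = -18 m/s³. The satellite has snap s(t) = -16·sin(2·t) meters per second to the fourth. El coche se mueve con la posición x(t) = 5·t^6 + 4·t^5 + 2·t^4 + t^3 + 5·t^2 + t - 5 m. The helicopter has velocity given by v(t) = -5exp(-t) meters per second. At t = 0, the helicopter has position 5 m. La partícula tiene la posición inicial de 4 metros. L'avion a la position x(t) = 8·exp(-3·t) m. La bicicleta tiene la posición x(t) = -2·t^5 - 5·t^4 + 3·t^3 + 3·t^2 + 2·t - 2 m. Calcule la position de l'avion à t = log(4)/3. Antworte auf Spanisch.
Usando x(t) = 8·exp(-3·t) y sustituyendo t = log(4)/3, encontramos x = 2.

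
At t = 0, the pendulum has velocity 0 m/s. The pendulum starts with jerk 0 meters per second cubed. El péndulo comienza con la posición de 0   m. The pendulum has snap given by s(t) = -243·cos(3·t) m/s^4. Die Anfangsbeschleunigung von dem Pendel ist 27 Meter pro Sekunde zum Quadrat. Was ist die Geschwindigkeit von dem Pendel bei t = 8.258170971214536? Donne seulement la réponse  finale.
Die Geschwindigkeit bei t = 8.258170971214536 ist v = -3.15554010279741.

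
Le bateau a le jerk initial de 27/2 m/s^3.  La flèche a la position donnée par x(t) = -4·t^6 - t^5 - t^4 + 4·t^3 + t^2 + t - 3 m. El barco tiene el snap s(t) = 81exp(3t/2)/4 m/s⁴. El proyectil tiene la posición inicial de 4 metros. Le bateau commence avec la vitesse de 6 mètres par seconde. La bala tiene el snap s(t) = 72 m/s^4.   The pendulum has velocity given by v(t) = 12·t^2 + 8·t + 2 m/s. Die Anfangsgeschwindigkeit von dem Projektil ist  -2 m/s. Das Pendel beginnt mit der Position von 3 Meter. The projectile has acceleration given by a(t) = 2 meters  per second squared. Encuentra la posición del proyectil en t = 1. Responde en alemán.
Wir müssen das Integral unserer Gleichung für die Beschleunigung a(t) = 2 2-mal finden. Die Stammfunktion von der Beschleunigung ist die Geschwindigkeit. Mit v(0) = -2 erhalten wir v(t) = 2·t - 2. Durch Integration von der Geschwindigkeit und Verwendung der Anfangsbedingung x(0) = 4, erhalten wir x(t) = t^2 - 2·t + 4. Mit x(t) = t^2 - 2·t + 4 und Einsetzen von t = 1, finden wir x = 3.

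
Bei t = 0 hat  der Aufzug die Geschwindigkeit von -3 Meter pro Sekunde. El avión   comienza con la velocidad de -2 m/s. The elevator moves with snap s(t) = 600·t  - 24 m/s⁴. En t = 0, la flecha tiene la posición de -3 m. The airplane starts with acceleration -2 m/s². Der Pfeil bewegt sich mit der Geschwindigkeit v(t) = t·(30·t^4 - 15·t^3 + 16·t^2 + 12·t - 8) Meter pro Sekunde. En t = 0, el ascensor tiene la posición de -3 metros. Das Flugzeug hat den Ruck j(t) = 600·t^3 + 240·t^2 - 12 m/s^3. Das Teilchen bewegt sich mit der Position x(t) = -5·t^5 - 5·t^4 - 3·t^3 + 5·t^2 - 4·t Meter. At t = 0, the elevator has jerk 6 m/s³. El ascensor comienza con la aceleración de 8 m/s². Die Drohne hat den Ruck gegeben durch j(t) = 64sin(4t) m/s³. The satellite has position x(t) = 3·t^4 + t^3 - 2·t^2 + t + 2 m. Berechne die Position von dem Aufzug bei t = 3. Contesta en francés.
Nous devons trouver l'intégrale de notre équation du snap s(t) = 600·t - 24 4 fois. En intégrant le snap et en utilisant la condition initiale j(0) = 6, nous obtenons j(t) = 300·t^2 - 24·t + 6. En prenant ∫j(t)dt et en appliquant a(0) = 8, nous trouvons a(t) = 100·t^3 - 12·t^2 + 6·t + 8. En intégrant l'accélération et en utilisant la condition initiale v(0) = -3, nous obtenons v(t) = 25·t^4 - 4·t^3 + 3·t^2 + 8·t - 3. En intégrant la vitesse et en utilisant la condition initiale x(0) = -3, nous obtenons x(t) = 5·t^5 - t^4 + t^3 + 4·t^2 - 3·t - 3. Nous avons la position x(t) = 5·t^5 - t^4 + t^3 + 4·t^2 - 3·t - 3. En substituant t = 3: x(3) = 1185.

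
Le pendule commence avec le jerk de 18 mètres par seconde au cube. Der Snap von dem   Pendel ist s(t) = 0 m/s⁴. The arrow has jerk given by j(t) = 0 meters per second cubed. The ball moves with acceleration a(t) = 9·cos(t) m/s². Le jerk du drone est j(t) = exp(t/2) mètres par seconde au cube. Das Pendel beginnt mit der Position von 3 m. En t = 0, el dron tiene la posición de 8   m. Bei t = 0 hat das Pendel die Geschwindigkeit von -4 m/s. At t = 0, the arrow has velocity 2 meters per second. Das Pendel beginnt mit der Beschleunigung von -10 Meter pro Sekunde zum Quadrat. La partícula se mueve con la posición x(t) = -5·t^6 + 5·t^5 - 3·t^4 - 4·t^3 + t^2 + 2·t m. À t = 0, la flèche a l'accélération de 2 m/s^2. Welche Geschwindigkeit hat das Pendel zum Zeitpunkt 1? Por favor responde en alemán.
Wir müssen die Stammfunktion unserer Gleichung für den Snap s(t) = 0 3-mal finden. Mit ∫s(t)dt und Anwendung von j(0) = 18, finden wir j(t) = 18. Das Integral von dem Ruck ist die Beschleunigung. Mit a(0) = -10 erhalten wir a(t) = 18·t - 10. Mit ∫a(t)dt und Anwendung von v(0) = -4, finden wir v(t) = 9·t^2 - 10·t - 4. Aus der Gleichung für die Geschwindigkeit v(t) = 9·t^2 - 10·t - 4, setzen wir t = 1 ein und erhalten v = -5.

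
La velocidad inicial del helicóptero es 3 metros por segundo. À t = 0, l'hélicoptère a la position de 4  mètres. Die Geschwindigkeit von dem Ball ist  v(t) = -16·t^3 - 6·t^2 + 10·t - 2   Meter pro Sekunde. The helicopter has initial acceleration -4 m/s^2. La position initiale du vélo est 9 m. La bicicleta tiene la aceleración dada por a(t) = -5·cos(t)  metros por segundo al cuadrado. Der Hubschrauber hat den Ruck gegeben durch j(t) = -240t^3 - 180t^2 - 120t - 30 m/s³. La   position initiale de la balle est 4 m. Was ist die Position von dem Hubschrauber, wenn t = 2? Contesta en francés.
Pour résoudre ceci, nous devons prendre 3 intégrales de notre équation du jerk j(t) = -240·t^3 - 180·t^2 - 120·t - 30. En prenant ∫j(t)dt et en appliquant a(0) = -4, nous trouvons a(t) = -60·t^4 - 60·t^3 - 60·t^2 - 30·t - 4. L'intégrale de l'accélération, avec v(0) = 3, donne la vitesse: v(t) = -12·t^5 - 15·t^4 - 20·t^3 - 15·t^2 - 4·t + 3. En prenant ∫v(t)dt et en appliquant x(0) = 4, nous trouvons x(t) = -2·t^6 - 3·t^5 - 5·t^4 - 5·t^3 - 2·t^2 + 3·t + 4. En utilisant x(t) = -2·t^6 - 3·t^5 - 5·t^4 - 5·t^3 - 2·t^2 + 3·t + 4 et en substituant t = 2, nous trouvons x = -342.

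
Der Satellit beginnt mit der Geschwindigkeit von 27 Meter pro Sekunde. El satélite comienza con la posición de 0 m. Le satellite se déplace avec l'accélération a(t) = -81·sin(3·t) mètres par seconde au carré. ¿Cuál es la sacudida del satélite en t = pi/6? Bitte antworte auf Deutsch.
Wir müssen unsere Gleichung für die Beschleunigung a(t) = -81·sin(3·t) 1-mal ableiten. Durch Ableiten von der Beschleunigung erhalten wir den Ruck: j(t) = -243·cos(3·t). Wir haben den Ruck j(t) = -243·cos(3·t). Durch Einsetzen von t = pi/6: j(pi/6) = 0.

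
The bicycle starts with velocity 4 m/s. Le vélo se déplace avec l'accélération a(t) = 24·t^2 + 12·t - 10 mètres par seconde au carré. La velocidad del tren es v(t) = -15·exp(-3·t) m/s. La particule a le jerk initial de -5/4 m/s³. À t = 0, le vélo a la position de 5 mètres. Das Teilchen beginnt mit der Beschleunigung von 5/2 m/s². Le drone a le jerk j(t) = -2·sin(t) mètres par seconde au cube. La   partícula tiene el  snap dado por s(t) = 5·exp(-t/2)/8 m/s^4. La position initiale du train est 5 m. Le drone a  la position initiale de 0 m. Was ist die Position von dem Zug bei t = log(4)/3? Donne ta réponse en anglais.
To find the answer, we compute 1 integral of v(t) = -15·exp(-3·t). Finding the antiderivative of v(t) and using x(0) = 5: x(t) = 5·exp(-3·t). We have position x(t) = 5·exp(-3·t). Substituting t = log(4)/3: x(log(4)/3) = 5/4.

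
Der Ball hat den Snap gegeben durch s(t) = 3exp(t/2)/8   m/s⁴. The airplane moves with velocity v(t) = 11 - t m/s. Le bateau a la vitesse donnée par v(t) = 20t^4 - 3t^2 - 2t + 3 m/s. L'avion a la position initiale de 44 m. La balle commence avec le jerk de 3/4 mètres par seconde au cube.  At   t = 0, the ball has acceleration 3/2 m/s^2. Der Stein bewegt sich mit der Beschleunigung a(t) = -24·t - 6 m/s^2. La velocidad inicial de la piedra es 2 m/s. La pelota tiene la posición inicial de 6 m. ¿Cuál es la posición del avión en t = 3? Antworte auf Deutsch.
Ausgehend von der Geschwindigkeit v(t) = 11 - t, nehmen wir 1 Integral. Die Stammfunktion von der Geschwindigkeit, mit x(0) = 44, ergibt die Position: x(t) = -t^2/2 + 11·t + 44. Wir haben die Position x(t) = -t^2/2 + 11·t + 44. Durch Einsetzen von t = 3: x(3) = 145/2.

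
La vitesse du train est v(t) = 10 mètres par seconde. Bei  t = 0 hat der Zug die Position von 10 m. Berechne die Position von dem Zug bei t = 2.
Wir müssen das Integral unserer Gleichung für die Geschwindigkeit v(t) = 10 1-mal finden. Mit ∫v(t)dt und Anwendung von x(0) = 10, finden wir x(t) = 10·t + 10. Aus der Gleichung für die Position x(t) = 10·t + 10, setzen wir t = 2 ein und erhalten x = 30.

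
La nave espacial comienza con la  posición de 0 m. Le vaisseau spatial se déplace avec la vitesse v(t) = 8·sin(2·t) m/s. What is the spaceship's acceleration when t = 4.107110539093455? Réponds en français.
En partant de la vitesse v(t) = 8·sin(2·t), nous prenons 1 dérivée. En dérivant la vitesse, nous obtenons l'accélération: a(t) = 16·cos(2·t). Nous avons l'accélération a(t) = 16·cos(2·t). En substituant t = 4.107110539093455: a(4.107110539093455) = -5.63997309203590.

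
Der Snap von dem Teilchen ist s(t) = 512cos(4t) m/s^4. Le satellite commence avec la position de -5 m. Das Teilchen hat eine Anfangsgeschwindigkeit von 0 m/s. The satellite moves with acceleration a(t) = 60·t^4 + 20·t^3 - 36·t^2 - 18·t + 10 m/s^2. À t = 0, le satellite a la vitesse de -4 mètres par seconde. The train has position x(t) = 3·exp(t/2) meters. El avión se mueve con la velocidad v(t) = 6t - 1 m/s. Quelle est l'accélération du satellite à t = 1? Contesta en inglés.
From the given acceleration equation a(t) = 60·t^4 + 20·t^3 - 36·t^2 - 18·t + 10, we substitute t = 1 to get a = 36.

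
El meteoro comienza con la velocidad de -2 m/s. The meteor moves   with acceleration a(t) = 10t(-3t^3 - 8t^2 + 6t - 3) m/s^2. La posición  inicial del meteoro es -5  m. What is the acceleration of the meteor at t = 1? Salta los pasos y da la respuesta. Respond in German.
Die Antwort ist -80.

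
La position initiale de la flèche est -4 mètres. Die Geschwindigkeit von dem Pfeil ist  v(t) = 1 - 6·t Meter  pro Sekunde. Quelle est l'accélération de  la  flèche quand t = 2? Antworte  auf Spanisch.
Debemos derivar nuestra ecuación de la velocidad v(t) = 1 - 6·t 1 vez. La derivada de la velocidad da la aceleración: a(t) = -6. Usando a(t) = -6 y sustituyendo t = 2, encontramos a = -6.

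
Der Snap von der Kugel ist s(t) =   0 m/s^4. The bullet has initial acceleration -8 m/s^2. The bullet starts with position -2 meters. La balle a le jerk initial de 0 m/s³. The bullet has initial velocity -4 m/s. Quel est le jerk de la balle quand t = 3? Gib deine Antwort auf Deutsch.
Um dies zu lösen, müssen wir 1 Integral unserer Gleichung für den Snap s(t) = 0 finden. Die Stammfunktion von dem Snap, mit j(0) = 0, ergibt den Ruck: j(t) = 0. Wir haben den Ruck j(t) = 0. Durch Einsetzen von t = 3: j(3) = 0.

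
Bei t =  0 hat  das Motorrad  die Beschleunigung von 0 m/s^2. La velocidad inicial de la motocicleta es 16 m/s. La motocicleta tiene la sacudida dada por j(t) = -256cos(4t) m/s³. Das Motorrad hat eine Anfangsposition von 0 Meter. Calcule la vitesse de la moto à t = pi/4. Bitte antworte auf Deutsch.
Ausgehend von dem Ruck j(t) = -256·cos(4·t), nehmen wir 2 Stammfunktionen. Mit ∫j(t)dt und Anwendung von a(0) = 0, finden wir a(t) = -64·sin(4·t). Durch Integration von der Beschleunigung und Verwendung der Anfangsbedingung v(0) = 16, erhalten wir v(t) = 16·cos(4·t). Aus der Gleichung für die Geschwindigkeit v(t) = 16·cos(4·t), setzen wir t = pi/4 ein und erhalten v = -16.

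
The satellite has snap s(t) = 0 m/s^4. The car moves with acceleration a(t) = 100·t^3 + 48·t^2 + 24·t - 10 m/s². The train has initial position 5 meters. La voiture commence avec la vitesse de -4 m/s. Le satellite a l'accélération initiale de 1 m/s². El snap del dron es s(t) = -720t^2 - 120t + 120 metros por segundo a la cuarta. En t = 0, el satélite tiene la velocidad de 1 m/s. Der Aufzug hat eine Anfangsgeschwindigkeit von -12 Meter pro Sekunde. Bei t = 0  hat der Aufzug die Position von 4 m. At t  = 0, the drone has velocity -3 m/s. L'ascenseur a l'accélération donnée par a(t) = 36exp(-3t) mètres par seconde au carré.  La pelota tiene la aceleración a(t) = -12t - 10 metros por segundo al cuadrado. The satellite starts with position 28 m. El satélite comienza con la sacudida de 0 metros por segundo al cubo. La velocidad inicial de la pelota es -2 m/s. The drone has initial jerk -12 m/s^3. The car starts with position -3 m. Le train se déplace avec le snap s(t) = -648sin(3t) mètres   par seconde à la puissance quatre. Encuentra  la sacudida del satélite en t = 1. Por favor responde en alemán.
Wir müssen das Integral unserer Gleichung für den Snap s(t) = 0 1-mal finden. Das Integral von dem Snap, mit j(0) = 0, ergibt den Ruck: j(t) = 0. Wir haben den Ruck j(t) = 0. Durch Einsetzen von t = 1: j(1) = 0.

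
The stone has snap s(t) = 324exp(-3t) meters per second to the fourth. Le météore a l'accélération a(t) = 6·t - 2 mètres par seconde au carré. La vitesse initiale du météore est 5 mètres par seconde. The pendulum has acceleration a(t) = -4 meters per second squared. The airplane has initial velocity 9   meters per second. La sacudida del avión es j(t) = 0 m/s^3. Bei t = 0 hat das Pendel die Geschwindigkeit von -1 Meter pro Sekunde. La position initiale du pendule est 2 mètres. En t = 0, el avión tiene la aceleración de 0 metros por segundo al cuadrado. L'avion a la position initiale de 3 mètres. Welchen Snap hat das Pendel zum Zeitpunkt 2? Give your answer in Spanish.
Debemos derivar nuestra ecuación de la aceleración a(t) = -4 2 veces. La derivada de la aceleración da la sacudida: j(t) = 0. Derivando la sacudida, obtenemos el snap: s(t) = 0. Usando s(t) = 0 y sustituyendo t = 2, encontramos s = 0.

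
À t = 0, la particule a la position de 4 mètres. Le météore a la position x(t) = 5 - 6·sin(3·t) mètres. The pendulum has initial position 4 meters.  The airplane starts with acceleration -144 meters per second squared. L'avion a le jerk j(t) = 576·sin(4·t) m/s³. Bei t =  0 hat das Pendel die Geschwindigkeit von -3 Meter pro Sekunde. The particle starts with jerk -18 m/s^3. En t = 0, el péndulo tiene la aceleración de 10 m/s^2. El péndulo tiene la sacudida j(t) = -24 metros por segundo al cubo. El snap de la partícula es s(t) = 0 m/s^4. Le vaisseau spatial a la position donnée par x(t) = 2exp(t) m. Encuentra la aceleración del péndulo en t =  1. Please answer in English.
We need to integrate our jerk equation j(t) = -24 1 time. Finding the antiderivative of j(t) and using a(0) = 10: a(t) = 10 - 24·t. Using a(t) = 10 - 24·t and substituting t = 1, we find a = -14.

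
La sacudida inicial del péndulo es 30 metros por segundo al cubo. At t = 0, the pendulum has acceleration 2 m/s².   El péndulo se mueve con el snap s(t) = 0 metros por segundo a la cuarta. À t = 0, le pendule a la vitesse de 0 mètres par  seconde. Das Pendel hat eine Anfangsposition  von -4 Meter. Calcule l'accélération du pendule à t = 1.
En partant du snap s(t) = 0, nous prenons 2 intégrales. L'intégrale du snap, avec j(0) = 30, donne le jerk: j(t) = 30. La primitive du jerk est l'accélération. En utilisant a(0) = 2, nous obtenons a(t) = 30·t + 2. En utilisant a(t) = 30·t + 2 et en substituant t = 1, nous trouvons a = 32.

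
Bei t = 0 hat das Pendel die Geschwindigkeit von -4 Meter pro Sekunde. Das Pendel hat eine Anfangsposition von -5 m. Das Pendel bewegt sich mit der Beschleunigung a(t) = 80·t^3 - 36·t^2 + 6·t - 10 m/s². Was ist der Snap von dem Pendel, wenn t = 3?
Ausgehend von der Beschleunigung a(t) = 80·t^3 - 36·t^2 + 6·t - 10, nehmen wir 2 Ableitungen. Mit d/dt von a(t) finden wir j(t) = 240·t^2 - 72·t + 6. Die Ableitung von dem Ruck ergibt den Snap: s(t) = 480·t - 72. Mit s(t) = 480·t - 72 und Einsetzen von t = 3, finden wir s = 1368.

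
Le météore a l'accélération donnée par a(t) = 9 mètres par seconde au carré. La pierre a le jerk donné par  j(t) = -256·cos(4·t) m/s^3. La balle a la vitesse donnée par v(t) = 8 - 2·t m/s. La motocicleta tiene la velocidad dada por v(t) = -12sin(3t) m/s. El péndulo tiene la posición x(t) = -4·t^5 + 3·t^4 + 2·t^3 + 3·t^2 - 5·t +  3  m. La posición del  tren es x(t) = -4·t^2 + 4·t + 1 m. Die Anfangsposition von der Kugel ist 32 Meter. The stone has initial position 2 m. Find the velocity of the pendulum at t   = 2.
We must differentiate our position equation x(t) = -4·t^5 + 3·t^4 + 2·t^3 + 3·t^2 - 5·t + 3 1 time. The derivative of position gives velocity: v(t) = -20·t^4 + 12·t^3 + 6·t^2 + 6·t - 5. Using v(t) = -20·t^4 + 12·t^3 + 6·t^2 + 6·t - 5 and substituting t = 2, we find v = -193.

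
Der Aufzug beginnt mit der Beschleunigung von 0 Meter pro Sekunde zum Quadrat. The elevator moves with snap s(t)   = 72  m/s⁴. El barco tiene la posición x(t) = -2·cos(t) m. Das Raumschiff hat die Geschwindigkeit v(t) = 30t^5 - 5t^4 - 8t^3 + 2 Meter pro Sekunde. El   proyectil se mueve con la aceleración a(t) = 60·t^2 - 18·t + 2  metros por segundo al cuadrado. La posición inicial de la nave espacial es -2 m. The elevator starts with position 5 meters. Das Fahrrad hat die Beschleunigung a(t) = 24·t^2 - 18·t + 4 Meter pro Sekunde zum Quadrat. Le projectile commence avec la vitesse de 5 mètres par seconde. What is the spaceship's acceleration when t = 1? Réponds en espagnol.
Para resolver esto, necesitamos tomar 1 derivada de nuestra ecuación de la velocidad v(t) = 30·t^5 - 5·t^4 - 8·t^3 + 2. Tomando d/dt de v(t), encontramos a(t) = 150·t^4 - 20·t^3 - 24·t^2. Tenemos la aceleración a(t) = 150·t^4 - 20·t^3 - 24·t^2. Sustituyendo t = 1: a(1) = 106.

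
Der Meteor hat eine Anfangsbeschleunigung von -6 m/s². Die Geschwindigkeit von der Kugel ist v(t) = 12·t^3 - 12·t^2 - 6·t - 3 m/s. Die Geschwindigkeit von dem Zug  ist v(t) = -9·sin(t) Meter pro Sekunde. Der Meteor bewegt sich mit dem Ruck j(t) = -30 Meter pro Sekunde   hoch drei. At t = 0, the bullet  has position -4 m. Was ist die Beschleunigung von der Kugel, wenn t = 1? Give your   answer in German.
Ausgehend von der Geschwindigkeit v(t) = 12·t^3 - 12·t^2 - 6·t - 3, nehmen wir 1 Ableitung. Mit d/dt von v(t) finden wir a(t) = 36·t^2 - 24·t - 6. Aus der Gleichung für die Beschleunigung a(t) = 36·t^2 - 24·t - 6, setzen wir t = 1 ein und erhalten a = 6.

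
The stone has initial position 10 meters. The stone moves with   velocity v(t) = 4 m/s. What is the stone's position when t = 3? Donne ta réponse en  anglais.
Starting from velocity v(t) = 4, we take 1 antiderivative. The antiderivative of velocity, with x(0) = 10, gives position: x(t) = 4·t + 10. We have position x(t) = 4·t + 10. Substituting t = 3: x(3) = 22.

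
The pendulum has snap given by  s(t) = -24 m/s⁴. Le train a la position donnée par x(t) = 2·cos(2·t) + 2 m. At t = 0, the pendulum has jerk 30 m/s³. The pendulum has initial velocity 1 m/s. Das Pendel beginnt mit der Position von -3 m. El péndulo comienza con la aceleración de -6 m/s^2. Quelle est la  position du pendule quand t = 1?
Pour résoudre ceci, nous devons prendre 4 primitives de notre équation du snap s(t) = -24. En prenant ∫s(t)dt et en appliquant j(0) = 30, nous trouvons j(t) = 30 - 24·t. En prenant ∫j(t)dt et en appliquant a(0) = -6, nous trouvons a(t) = -12·t^2 + 30·t - 6. La primitive de l'accélération est la vitesse. En utilisant v(0) = 1, nous obtenons v(t) = -4·t^3 + 15·t^2 - 6·t + 1. La primitive de la vitesse est la position. En utilisant x(0) = -3, nous obtenons x(t) = -t^4 + 5·t^3 - 3·t^2 + t - 3. De l'équation de la position x(t) = -t^4 + 5·t^3 - 3·t^2 + t - 3, nous substituons t = 1 pour obtenir x = -1.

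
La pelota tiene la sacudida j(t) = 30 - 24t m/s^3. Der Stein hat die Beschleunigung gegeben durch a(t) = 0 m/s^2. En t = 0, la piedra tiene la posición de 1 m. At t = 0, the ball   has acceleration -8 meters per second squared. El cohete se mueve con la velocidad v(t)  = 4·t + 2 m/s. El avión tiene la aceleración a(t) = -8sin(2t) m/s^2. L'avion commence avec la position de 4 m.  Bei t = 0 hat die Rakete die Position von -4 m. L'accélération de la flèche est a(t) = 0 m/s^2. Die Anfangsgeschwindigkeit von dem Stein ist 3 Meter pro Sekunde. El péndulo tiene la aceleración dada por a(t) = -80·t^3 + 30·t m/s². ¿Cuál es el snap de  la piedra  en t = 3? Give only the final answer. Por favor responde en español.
La respuesta es 0.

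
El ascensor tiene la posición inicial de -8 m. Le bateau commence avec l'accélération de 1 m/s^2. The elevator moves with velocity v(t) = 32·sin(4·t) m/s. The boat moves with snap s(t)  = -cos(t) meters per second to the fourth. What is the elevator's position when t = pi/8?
To solve this, we need to take 1 integral of our velocity equation v(t) = 32·sin(4·t). Taking ∫v(t)dt and applying x(0) = -8, we find x(t) = -8·cos(4·t). Using x(t) = -8·cos(4·t) and substituting t = pi/8, we find x = 0.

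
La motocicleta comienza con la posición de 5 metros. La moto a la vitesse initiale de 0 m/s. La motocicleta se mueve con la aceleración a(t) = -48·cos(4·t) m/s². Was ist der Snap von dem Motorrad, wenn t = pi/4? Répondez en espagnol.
Debemos derivar nuestra ecuación de la aceleración a(t) = -48·cos(4·t) 2 veces. Tomando d/dt de a(t), encontramos j(t) = 192·sin(4·t). La derivada de la sacudida da el snap: s(t) = 768·cos(4·t). De la ecuación del snap s(t) = 768·cos(4·t), sustituimos t = pi/4 para obtener s = -768.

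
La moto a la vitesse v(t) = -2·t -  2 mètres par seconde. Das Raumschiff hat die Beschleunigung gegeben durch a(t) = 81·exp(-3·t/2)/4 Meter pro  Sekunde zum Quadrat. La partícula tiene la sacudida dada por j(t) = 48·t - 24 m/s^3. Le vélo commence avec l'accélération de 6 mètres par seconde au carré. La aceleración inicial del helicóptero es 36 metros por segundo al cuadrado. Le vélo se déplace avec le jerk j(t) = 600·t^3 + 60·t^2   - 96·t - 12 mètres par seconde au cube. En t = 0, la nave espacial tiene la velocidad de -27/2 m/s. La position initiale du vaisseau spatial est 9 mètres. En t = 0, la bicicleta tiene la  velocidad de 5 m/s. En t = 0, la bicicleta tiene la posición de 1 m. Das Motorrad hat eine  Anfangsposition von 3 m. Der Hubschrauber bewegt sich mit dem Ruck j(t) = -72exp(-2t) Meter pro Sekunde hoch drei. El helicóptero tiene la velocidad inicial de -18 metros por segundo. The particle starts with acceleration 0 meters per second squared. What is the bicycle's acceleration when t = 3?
We need to integrate our jerk equation j(t) = 600·t^3 + 60·t^2 - 96·t - 12 1 time. Finding the integral of j(t) and using a(0) = 6: a(t) = 150·t^4 + 20·t^3 - 48·t^2 - 12·t + 6. Using a(t) = 150·t^4 + 20·t^3 - 48·t^2 - 12·t + 6 and substituting t = 3, we find a = 12228.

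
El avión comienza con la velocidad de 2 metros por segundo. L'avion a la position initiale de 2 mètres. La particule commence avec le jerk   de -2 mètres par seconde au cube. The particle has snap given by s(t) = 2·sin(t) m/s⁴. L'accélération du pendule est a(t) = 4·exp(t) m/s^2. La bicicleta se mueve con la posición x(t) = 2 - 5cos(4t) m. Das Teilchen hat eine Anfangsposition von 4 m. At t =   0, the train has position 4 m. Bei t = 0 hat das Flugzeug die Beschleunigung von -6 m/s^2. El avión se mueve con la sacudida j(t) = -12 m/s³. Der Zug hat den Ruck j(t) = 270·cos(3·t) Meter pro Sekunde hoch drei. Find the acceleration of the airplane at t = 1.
Starting from jerk j(t) = -12, we take 1 antiderivative. Taking ∫j(t)dt and applying a(0) = -6, we find a(t) = -12·t - 6. From the given acceleration equation a(t) = -12·t - 6, we substitute t = 1 to get a = -18.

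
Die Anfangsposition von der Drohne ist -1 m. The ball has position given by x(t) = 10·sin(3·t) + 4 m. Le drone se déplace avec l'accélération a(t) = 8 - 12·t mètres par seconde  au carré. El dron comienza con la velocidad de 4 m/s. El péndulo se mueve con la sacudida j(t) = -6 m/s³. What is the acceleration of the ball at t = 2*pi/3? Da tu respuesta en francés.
En partant de la position x(t) = 10·sin(3·t) + 4, nous prenons 2 dérivées. En dérivant la position, nous obtenons la vitesse: v(t) = 30·cos(3·t). La dérivée de la vitesse donne l'accélération: a(t) = -90·sin(3·t). En utilisant a(t) = -90·sin(3·t) et en substituant t = 2*pi/3, nous trouvons a = 0.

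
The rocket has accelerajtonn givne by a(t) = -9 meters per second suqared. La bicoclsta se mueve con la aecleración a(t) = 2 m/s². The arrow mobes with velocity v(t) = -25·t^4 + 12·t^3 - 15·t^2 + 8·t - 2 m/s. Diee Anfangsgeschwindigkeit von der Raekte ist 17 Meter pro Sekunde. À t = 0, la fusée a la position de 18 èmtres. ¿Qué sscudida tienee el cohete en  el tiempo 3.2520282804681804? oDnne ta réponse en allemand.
Um dies zu lösen, müssen wir 1 Ableitung unserer Gleichung für die Beschleunigung a(t) = -9 nehmen. Die Ableitung von der Beschleunigung ergibt den Ruck: j(t) = 0. Wir haben den Ruck j(t) = 0. Durch Einsetzen von t = 3.2520282804681804: j(3.2520282804681804) = 0.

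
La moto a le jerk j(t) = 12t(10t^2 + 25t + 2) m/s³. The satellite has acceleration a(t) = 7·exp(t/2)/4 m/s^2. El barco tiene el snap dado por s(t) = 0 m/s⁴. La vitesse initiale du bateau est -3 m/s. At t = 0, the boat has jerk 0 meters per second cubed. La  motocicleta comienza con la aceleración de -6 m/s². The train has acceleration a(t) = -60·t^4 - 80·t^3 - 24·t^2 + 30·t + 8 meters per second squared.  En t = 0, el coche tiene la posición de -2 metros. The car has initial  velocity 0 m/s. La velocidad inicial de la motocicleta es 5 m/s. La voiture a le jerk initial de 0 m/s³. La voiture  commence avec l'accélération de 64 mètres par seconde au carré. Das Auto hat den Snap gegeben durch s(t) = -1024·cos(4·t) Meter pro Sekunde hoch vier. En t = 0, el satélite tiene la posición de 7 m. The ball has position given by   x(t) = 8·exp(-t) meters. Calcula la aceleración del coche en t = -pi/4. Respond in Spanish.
Necesitamos integrar nuestra ecuación del snap s(t) = -1024·cos(4·t) 2 veces. Integrando el snap y usando la condición inicial j(0) = 0, obtenemos j(t) = -256·sin(4·t). Tomando ∫j(t)dt y aplicando a(0) = 64, encontramos a(t) = 64·cos(4·t). Usando a(t) = 64·cos(4·t) y sustituyendo t = -pi/4, encontramos a = -64.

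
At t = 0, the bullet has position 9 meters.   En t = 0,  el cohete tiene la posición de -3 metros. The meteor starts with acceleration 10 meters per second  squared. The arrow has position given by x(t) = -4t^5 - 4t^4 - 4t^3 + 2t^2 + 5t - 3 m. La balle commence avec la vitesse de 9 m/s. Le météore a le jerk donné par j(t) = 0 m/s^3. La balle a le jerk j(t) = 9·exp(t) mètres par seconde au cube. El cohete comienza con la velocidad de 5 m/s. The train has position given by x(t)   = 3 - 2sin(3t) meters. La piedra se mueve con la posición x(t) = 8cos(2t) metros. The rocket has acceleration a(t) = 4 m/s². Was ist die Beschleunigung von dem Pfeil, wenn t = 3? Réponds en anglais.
We must differentiate our position equation x(t) = -4·t^5 - 4·t^4 - 4·t^3 + 2·t^2 + 5·t - 3 2 times. The derivative of position gives velocity: v(t) = -20·t^4 - 16·t^3 - 12·t^2 + 4·t + 5. Taking d/dt of v(t), we find a(t) = -80·t^3 - 48·t^2 - 24·t + 4. From the given acceleration equation a(t) = -80·t^3 - 48·t^2 - 24·t + 4, we substitute t = 3 to get a = -2660.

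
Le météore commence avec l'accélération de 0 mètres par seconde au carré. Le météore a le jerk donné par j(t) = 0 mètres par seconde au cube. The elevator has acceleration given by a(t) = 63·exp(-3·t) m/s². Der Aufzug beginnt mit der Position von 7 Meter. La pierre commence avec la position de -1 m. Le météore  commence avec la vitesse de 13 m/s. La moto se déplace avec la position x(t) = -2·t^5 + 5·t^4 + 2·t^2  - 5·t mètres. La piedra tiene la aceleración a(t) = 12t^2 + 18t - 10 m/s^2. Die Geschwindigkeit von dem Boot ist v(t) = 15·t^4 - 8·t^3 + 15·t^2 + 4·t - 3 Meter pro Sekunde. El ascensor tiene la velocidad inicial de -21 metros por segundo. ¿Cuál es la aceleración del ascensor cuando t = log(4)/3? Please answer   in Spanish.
De la ecuación de la aceleración a(t) = 63·exp(-3·t), sustituimos t = log(4)/3 para obtener a = 63/4.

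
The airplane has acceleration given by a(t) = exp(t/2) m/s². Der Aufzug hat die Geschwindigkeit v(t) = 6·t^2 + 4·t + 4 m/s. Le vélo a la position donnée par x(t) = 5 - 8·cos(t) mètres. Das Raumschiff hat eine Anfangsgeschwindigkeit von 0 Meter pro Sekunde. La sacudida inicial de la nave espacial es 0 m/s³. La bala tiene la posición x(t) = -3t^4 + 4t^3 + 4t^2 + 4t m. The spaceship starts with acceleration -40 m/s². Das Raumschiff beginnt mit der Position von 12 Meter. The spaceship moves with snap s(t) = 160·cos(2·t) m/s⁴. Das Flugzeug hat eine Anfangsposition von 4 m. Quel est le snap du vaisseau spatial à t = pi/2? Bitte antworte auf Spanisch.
Usando s(t) = 160·cos(2·t) y sustituyendo t = pi/2, encontramos s = -160.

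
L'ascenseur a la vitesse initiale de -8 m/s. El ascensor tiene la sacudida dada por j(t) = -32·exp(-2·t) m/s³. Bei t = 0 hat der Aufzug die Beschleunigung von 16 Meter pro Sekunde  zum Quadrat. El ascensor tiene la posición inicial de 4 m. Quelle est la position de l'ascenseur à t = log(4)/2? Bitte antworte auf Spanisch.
Partiendo de la sacudida j(t) = -32·exp(-2·t), tomamos 3 integrales. La antiderivada de la sacudida, con a(0) = 16, da la aceleración: a(t) = 16·exp(-2·t). La integral de la aceleración es la velocidad. Usando v(0) = -8, obtenemos v(t) = -8·exp(-2·t). La antiderivada de la velocidad, con x(0) = 4, da la posición: x(t) = 4·exp(-2·t). De la ecuación de la posición x(t) = 4·exp(-2·t), sustituimos t = log(4)/2 para obtener x = 1.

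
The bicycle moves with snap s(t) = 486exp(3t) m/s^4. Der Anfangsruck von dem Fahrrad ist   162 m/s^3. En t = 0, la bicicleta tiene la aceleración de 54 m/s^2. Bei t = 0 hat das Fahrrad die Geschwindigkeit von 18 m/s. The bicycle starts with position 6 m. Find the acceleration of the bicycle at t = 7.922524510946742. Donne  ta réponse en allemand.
Wir müssen unsere Gleichung für den Snap s(t) = 486·exp(3·t) 2-mal integrieren. Mit ∫s(t)dt und Anwendung von j(0) = 162, finden wir j(t) = 162·exp(3·t). Das Integral von dem Ruck ist die Beschleunigung. Mit a(0) = 54 erhalten wir a(t) = 54·exp(3·t). Wir haben die Beschleunigung a(t) = 54·exp(3·t). Durch Einsetzen von t = 7.922524510946742: a(7.922524510946742) = 1133756508910.02.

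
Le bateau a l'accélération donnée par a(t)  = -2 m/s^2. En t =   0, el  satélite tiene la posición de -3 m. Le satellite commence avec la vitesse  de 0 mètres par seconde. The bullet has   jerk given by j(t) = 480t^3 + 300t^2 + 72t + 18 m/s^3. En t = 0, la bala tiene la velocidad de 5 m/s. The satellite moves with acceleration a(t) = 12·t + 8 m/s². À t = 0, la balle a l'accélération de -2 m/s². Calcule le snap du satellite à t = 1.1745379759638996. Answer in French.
En partant de l'accélération a(t) = 12·t + 8, nous prenons 2 dérivées. En dérivant l'accélération, nous obtenons le jerk: j(t) = 12. La dérivée du jerk donne le snap: s(t) = 0. Nous avons le snap s(t) = 0. En substituant t = 1.1745379759638996: s(1.1745379759638996) = 0.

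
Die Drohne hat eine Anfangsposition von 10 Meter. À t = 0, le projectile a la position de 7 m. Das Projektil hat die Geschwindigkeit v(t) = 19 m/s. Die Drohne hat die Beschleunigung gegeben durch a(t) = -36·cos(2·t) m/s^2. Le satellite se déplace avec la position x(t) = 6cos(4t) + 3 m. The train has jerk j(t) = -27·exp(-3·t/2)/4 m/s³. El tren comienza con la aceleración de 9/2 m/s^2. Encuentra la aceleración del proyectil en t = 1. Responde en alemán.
Wir müssen unsere Gleichung für die Geschwindigkeit v(t) = 19 1-mal ableiten. Die Ableitung von der Geschwindigkeit ergibt die Beschleunigung: a(t) = 0. Wir haben die Beschleunigung a(t) = 0. Durch Einsetzen von t = 1: a(1) = 0.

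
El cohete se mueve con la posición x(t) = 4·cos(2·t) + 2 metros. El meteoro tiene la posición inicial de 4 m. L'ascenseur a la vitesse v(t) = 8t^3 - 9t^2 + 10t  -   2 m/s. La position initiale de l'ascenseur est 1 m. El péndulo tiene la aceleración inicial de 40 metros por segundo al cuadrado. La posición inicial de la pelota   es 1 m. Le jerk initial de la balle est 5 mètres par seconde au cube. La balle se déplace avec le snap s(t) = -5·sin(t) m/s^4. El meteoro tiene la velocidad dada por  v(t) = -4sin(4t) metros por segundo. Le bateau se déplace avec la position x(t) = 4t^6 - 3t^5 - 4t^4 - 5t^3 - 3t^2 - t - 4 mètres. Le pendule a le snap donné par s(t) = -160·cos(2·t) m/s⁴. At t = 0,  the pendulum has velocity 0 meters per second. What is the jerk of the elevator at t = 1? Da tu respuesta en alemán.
Wir müssen unsere Gleichung für die Geschwindigkeit v(t) = 8·t^3 - 9·t^2 + 10·t - 2 2-mal ableiten. Die Ableitung von der Geschwindigkeit ergibt die Beschleunigung: a(t) = 24·t^2 - 18·t + 10. Durch Ableiten von der Beschleunigung erhalten wir den Ruck: j(t) = 48·t - 18. Wir haben den Ruck j(t) = 48·t - 18. Durch Einsetzen von t = 1: j(1) = 30.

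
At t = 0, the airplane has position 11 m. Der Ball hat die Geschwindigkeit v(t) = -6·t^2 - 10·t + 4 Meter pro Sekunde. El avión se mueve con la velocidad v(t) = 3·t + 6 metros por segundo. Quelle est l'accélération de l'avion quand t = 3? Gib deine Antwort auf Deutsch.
Um dies zu lösen, müssen wir 1 Ableitung unserer Gleichung für die Geschwindigkeit v(t) = 3·t + 6 nehmen. Durch Ableiten von der Geschwindigkeit erhalten wir die Beschleunigung: a(t) = 3. Aus der Gleichung für die Beschleunigung a(t) = 3, setzen wir t = 3 ein und erhalten a = 3.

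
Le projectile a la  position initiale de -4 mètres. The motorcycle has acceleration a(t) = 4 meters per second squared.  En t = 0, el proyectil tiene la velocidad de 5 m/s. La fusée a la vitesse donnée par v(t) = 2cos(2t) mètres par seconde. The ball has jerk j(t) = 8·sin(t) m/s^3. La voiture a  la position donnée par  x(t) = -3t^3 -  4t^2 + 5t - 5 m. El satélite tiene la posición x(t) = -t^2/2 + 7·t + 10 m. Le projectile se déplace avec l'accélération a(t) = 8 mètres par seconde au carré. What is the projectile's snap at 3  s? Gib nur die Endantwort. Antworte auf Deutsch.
Bei t = 3, s = 0.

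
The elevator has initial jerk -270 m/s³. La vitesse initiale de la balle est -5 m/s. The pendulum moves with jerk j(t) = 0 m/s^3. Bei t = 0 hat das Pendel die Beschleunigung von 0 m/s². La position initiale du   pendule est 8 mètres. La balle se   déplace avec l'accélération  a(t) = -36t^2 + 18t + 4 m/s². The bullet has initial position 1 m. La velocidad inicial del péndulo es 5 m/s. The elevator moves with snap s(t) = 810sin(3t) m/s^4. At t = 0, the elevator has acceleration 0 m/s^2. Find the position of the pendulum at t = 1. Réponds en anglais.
We must find the antiderivative of our jerk equation j(t) = 0 3 times. The antiderivative of jerk is acceleration. Using a(0) = 0, we get a(t) = 0. The integral of acceleration is velocity. Using v(0) = 5, we get v(t) = 5. The antiderivative of velocity, with x(0) = 8, gives position: x(t) = 5·t + 8. Using x(t) = 5·t + 8 and substituting t = 1, we find x = 13.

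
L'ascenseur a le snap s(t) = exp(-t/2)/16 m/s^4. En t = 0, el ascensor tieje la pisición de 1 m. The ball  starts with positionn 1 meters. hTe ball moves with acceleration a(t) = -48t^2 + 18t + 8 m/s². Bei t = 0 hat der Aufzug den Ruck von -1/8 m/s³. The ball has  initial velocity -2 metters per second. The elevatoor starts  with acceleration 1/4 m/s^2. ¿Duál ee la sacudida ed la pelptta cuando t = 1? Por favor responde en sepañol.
Partiendo de la aceleración a(t) = -48·t^2 + 18·t + 8, tomamos 1 derivada. La derivada de la aceleración da la sacudida: j(t) = 18 - 96·t. De la ecuación de la sacudida j(t) = 18 - 96·t, sustituimos t = 1 para obtener j = -78.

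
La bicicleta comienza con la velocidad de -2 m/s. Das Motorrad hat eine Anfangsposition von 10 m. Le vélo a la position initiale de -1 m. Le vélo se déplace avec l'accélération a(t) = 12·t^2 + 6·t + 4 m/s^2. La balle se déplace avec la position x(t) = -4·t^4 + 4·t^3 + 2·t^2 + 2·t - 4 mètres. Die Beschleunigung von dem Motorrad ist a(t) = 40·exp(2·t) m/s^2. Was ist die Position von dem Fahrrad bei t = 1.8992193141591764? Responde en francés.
Nous devons trouver l'intégrale de notre équation de l'accélération a(t) = 12·t^2 + 6·t + 4 2 fois. L'intégrale de l'accélération est la vitesse. En utilisant v(0) = -2, nous obtenons v(t) = 4·t^3 + 3·t^2 + 4·t - 2. En prenant ∫v(t)dt et en appliquant x(0) = -1, nous trouvons x(t) = t^4 + t^3 + 2·t^2 - 2·t - 1. En utilisant x(t) = t^4 + t^3 + 2·t^2 - 2·t - 1 et en substituant t = 1.8992193141591764, nous trouvons x = 22.2768723248653.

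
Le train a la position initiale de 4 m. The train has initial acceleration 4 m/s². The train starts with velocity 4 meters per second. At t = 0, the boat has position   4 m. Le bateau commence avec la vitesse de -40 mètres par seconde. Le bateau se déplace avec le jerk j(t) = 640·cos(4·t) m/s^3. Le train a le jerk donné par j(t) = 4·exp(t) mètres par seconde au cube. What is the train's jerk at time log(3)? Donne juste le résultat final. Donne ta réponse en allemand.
Der Ruck bei t = log(3) ist j = 12.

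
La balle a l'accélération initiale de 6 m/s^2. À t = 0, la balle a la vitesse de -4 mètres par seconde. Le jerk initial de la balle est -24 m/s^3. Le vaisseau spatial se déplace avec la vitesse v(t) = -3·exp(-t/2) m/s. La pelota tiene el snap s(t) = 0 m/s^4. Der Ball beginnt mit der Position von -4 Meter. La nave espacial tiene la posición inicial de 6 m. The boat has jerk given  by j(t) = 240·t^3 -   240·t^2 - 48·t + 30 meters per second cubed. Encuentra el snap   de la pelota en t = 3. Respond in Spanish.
Usando s(t) = 0 y sustituyendo t = 3, encontramos s = 0.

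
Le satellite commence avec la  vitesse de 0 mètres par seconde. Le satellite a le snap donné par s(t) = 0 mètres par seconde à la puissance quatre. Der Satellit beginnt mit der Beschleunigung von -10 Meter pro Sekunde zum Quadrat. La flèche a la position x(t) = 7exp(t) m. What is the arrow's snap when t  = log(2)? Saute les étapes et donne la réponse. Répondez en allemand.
Die Antwort ist 14.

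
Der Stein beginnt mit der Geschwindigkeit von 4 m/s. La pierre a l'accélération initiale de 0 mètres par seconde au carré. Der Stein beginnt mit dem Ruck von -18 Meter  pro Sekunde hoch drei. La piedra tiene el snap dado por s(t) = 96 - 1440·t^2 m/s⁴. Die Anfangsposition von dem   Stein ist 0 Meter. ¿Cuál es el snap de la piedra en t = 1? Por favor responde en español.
Usando s(t) = 96 - 1440·t^2 y sustituyendo t = 1, encontramos s = -1344.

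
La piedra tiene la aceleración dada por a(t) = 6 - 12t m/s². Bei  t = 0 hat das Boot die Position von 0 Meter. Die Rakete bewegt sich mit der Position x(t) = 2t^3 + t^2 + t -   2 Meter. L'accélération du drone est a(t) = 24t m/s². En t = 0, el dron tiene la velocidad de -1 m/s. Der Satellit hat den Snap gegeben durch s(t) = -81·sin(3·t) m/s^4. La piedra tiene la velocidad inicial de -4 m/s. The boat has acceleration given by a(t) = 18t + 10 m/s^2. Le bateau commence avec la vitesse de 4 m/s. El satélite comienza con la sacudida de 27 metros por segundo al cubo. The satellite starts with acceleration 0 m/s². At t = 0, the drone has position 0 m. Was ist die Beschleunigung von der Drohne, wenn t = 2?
Wir haben die Beschleunigung a(t) = 24·t. Durch Einsetzen von t = 2: a(2) = 48.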